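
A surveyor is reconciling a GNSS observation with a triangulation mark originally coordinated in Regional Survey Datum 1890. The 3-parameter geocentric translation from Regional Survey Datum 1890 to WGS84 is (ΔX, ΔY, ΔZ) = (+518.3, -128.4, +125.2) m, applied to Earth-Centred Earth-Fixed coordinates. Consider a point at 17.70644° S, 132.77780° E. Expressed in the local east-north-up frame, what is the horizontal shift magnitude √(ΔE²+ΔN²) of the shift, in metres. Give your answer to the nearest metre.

294 m

At φ = -17.70644°, λ = 132.77780°: sin φ = -0.304140, cos φ = 0.952627, sin λ = 0.733993, cos λ = -0.679157.
ΔE = −sin λ·ΔX + cos λ·ΔY = −(0.733993)·(518.3) + (-0.679157)·(-128.4) = -293.22 m.
ΔN = −sin φ cos λ·ΔX − sin φ sin λ·ΔY + cos φ·ΔZ = −(-0.304140)(-0.679157)(518.3) − (-0.304140)(0.733993)(-128.4) + (0.952627)(125.2) = -16.45 m.
Horizontal magnitude = √(ΔE² + ΔN²) = √((-293.22)² + (-16.45)²) = 293.69 m.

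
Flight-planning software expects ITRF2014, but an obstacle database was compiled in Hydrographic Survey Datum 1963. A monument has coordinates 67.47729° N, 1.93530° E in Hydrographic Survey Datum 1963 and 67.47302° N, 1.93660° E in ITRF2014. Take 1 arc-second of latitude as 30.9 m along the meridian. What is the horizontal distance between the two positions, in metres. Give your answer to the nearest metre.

478 m

Δφ = 67.47302° − 67.47729° = -0.00427°; Δλ = 1.93660° − 1.93530° = +0.00130°.
1° of latitude = 3600 × 30.90 = 111240 m.
ΔN = Δφ × 111240 = -475.0 m; ΔE = Δλ × 111240 × cos(67.47729°) = +0.00130 × 111240 × 0.383050 = 55.4 m.
Distance = √(ΔE² + ΔN²) = √(55.4² + (-475.0)²) = 478.2 m.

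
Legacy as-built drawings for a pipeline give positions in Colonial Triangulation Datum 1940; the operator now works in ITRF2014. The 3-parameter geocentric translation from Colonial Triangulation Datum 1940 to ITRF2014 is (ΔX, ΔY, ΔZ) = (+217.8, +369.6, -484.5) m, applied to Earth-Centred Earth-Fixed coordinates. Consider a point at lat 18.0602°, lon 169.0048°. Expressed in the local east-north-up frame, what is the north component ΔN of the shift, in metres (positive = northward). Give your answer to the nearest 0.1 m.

ΔN = -416.2 m

At φ = 18.0602°, λ = 169.0048°: sin φ = 0.310016, cos φ = 0.950731, sin λ = 0.190727, cos λ = -0.981643.
ΔN = −sin φ cos λ·ΔX − sin φ sin λ·ΔY + cos φ·ΔZ = −(0.310016)(-0.981643)(217.8) − (0.310016)(0.190727)(369.6) + (0.950731)(-484.5) = -416.20 m.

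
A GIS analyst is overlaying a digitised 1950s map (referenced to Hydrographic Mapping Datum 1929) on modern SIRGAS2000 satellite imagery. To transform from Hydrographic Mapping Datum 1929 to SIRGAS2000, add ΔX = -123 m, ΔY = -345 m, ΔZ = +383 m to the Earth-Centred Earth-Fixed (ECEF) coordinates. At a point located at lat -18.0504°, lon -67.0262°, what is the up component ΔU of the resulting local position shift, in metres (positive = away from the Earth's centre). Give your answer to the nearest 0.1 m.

At φ = -18.0504°, λ = -67.0262°: sin φ = -0.309853, cos φ = 0.950784, sin λ = -0.920683, cos λ = 0.390310.
ΔU = cos φ cos λ·ΔX + cos φ sin λ·ΔY + sin φ·ΔZ = (0.950784)(0.390310)(-123) + (0.950784)(-0.920683)(-345) + (-0.309853)(383) = 137.68 m.

ΔU = 137.7 m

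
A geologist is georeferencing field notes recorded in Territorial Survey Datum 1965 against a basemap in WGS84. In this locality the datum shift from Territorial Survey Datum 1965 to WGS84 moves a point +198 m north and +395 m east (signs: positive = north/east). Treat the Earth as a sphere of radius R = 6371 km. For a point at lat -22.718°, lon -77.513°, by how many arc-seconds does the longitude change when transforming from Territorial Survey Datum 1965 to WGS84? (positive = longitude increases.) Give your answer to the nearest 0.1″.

At latitude -22.718°, cos φ = 0.922417.
One radian of longitude at latitude φ spans R cos φ, so Δλ = ΔE / (R cos φ) = 395.0 / (6371000 × 0.922417) = 6.7214e-05 rad = 13.864″.

Δλ = 13.9″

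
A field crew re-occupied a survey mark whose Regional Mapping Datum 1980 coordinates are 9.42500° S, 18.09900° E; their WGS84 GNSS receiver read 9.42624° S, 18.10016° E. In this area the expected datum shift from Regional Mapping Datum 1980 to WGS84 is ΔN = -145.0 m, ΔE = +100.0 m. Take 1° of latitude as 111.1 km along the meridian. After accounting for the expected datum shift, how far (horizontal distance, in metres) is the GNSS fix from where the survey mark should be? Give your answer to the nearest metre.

28 m

Observed coordinate differences: Δφ = -0.00124°, Δλ = +0.00116°.
Converting to metres (1° lat = 111100 m, cos φ = 0.986501): observed ΔN = -137.8 m, observed ΔE = 127.1 m.
Subtracting the expected shift leaves a residual of -137.8 − (-145.0) = 7.2 m north and 127.1 − (100.0) = 27.1 m east.
Residual distance = √(7.2² + 27.1²) = 28.1 m.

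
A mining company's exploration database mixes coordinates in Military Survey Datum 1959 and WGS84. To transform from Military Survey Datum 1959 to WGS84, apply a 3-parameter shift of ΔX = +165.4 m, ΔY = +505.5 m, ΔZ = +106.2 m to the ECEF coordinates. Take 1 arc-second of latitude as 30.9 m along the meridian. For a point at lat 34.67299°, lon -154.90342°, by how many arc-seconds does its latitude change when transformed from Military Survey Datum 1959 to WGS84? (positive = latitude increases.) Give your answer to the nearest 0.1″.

sin φ = 0.568892, cos φ = 0.822412, sin λ = -0.424145, cos λ = -0.905594.
North component: ΔN = −sin φ cos λ·ΔX − sin φ sin λ·ΔY + cos φ·ΔZ = −(0.568892)(-0.905594)(165.4) − (0.568892)(-0.424145)(505.5) + (0.822412)(106.2) = 294.53 m.
1° of latitude spans 3600 × 30.90 = 111240 m, so Δφ = 294.53 / 111240 × 3600 = 9.532″.

Δφ = 9.5″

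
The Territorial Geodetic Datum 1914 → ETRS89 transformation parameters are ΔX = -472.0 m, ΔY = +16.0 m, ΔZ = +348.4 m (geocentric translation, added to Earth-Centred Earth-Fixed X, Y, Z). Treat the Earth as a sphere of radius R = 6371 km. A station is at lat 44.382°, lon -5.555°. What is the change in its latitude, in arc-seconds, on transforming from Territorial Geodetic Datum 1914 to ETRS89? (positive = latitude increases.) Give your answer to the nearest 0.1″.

Δφ = 18.7″

sin φ = 0.699439, cos φ = 0.714692, sin λ = -0.096801, cos λ = 0.995304.
North component: ΔN = −sin φ cos λ·ΔX − sin φ sin λ·ΔY + cos φ·ΔZ = −(0.699439)(0.995304)(-472.0) − (0.699439)(-0.096801)(16.0) + (0.714692)(348.4) = 578.67 m.
1° of latitude spans πR/180 = 111195 m, so Δφ = 578.67 / 111195 × 3600 = 18.735″.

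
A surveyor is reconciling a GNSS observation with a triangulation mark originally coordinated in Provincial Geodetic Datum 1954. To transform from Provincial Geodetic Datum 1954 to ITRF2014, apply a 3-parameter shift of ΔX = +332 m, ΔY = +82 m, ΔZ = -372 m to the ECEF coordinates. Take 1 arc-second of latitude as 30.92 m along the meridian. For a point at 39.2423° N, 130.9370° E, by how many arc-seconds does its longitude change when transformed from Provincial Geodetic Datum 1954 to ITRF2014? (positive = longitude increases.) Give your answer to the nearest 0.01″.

Δλ = -12.72″

sin φ = 0.632601, cos φ = 0.774478, sin λ = 0.755430, cos λ = -0.655229.
East component: ΔE = −sin λ·ΔX + cos λ·ΔY = −(0.755430)(332) + (-0.655229)(82) = -304.53 m.
1° of latitude spans 3600 × 30.92 = 111312 m; at latitude φ, 1° of longitude spans that × cos φ = 86208.7 m, so Δλ = -304.53 / 86208.7 × 3600 = -12.717″.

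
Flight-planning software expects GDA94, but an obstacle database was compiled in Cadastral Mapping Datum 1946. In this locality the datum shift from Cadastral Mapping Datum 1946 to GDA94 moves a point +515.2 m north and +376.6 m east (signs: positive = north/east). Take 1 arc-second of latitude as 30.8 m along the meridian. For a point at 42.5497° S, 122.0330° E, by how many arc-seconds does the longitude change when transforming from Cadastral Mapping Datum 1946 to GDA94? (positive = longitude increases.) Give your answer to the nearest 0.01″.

Δλ = 16.60″

At latitude -42.5497°, cos φ = 0.736691.
1″ of longitude at this latitude = 30.80 × cos φ = 22.6901 m, so Δλ = 376.6 / 22.6901 = 16.598″.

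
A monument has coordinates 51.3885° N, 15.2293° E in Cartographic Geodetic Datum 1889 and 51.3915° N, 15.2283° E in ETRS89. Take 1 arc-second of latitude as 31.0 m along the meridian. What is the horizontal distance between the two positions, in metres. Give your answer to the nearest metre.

342 m

Δφ = 51.3915° − 51.3885° = +0.0030°; Δλ = 15.2283° − 15.2293° = -0.0010°.
1° of latitude = 3600 × 31.00 = 111600 m.
ΔN = Δφ × 111600 = 334.8 m; ΔE = Δλ × 111600 × cos(51.3885°) = -0.0010 × 111600 × 0.624036 = -69.6 m.
Distance = √(ΔE² + ΔN²) = √((-69.6)² + 334.8²) = 342.0 m.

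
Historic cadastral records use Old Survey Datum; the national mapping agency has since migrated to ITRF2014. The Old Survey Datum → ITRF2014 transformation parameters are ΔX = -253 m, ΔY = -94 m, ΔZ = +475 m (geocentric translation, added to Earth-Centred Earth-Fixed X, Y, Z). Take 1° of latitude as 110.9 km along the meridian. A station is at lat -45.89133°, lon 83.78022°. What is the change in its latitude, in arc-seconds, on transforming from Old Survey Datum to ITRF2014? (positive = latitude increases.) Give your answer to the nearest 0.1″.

sin φ = -0.718021, cos φ = 0.696021, sin λ = 0.994114, cos λ = 0.108343.
North component: ΔN = −sin φ cos λ·ΔX − sin φ sin λ·ΔY + cos φ·ΔZ = −(-0.718021)(0.108343)(-253) − (-0.718021)(0.994114)(-94) + (0.696021)(475) = 243.83 m.
1° of latitude spans 110900 m, so Δφ = 243.83 / 110900 × 3600 = 7.915″.

Δφ = 7.9″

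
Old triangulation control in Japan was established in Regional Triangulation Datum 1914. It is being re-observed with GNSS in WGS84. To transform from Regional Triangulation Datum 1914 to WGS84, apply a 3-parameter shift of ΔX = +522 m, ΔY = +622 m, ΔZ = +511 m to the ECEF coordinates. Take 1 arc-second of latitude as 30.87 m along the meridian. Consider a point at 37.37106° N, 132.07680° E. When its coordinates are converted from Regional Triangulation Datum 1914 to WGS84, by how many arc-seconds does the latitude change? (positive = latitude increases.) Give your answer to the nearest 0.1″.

Δφ = 11.0″

sin φ = 0.606975, cos φ = 0.794721, sin λ = 0.742247, cos λ = -0.670126.
North component: ΔN = −sin φ cos λ·ΔX − sin φ sin λ·ΔY + cos φ·ΔZ = −(0.606975)(-0.670126)(522) − (0.606975)(0.742247)(622) + (0.794721)(511) = 338.20 m.
1° of latitude spans 3600 × 30.87 = 111132 m, so Δφ = 338.20 / 111132 × 3600 = 10.956″.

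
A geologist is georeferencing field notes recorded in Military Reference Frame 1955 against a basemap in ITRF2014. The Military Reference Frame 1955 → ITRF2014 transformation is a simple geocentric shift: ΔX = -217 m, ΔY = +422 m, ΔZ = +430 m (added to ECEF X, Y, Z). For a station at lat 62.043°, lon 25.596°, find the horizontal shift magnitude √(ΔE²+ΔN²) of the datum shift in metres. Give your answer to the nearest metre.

520 m

The local east axis at (φ, λ) is (−sin λ, cos λ, 0), so ΔE = −sin(25.596°)·(-217) + cos(25.596°)·422 = 474.33 m.
The local north axis is (−sin φ cos λ, −sin φ sin λ, cos φ), giving ΔN = 172.865 − 161.038 + 201.588 = 213.42 m.
Horizontal magnitude = √(ΔE² + ΔN²) = √(474.33² + 213.42²) = 520.13 m.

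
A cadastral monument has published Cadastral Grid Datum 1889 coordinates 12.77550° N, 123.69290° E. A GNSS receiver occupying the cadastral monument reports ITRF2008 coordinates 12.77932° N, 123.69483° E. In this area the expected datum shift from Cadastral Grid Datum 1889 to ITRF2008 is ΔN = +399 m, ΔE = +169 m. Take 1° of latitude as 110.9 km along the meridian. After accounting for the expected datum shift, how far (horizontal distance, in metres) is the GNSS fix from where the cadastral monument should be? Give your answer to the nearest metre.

47 m

Observed coordinate differences: Δφ = +0.00382°, Δλ = +0.00193°.
Converting to metres (1° lat = 110900 m, cos φ = 0.975244): observed ΔN = 423.6 m, observed ΔE = 208.7 m.
Subtracting the expected shift leaves a residual of 423.6 − (399) = 24.6 m north and 208.7 − (169) = 39.7 m east.
Residual distance = √(24.6² + 39.7²) = 46.8 m.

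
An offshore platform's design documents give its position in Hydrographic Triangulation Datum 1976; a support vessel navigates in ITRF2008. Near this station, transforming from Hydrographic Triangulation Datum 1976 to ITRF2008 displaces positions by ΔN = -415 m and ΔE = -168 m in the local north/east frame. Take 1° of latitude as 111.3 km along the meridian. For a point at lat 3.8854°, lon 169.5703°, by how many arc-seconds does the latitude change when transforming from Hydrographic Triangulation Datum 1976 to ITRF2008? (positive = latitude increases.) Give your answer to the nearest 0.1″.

1° of latitude = 111.3 km, so Δφ = -415.0 / 111300 = -0.0037287° = -13.423″.

Δφ = -13.4″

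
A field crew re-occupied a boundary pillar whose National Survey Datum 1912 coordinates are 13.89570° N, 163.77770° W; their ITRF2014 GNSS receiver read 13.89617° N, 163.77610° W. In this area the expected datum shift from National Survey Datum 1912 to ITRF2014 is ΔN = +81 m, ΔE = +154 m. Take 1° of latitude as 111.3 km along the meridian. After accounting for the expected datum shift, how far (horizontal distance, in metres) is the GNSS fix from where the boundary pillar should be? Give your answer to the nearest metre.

Observed coordinate differences: Δφ = +0.00047°, Δλ = +0.00160°.
Converting to metres (1° lat = 111300 m, cos φ = 0.970735): observed ΔN = 52.3 m, observed ΔE = 172.9 m.
Subtracting the expected shift leaves a residual of 52.3 − (81) = -28.7 m north and 172.9 − (154) = 18.9 m east.
Residual distance = √((-28.7)² + 18.9²) = 34.3 m.

34 m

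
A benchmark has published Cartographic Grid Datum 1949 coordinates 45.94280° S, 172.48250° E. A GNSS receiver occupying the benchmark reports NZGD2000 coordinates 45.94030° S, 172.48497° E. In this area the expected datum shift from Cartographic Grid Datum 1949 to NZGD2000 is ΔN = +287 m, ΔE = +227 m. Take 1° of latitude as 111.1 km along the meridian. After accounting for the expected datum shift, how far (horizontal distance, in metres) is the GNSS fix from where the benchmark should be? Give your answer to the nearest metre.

Observed coordinate differences: Δφ = +0.00250°, Δλ = +0.00247°.
Converting to metres (1° lat = 111100 m, cos φ = 0.695376): observed ΔN = 277.7 m, observed ΔE = 190.8 m.
Subtracting the expected shift leaves a residual of 277.7 − (287) = -9.3 m north and 190.8 − (227) = -36.2 m east.
Residual distance = √((-9.3)² + (-36.2)²) = 37.3 m.

37 m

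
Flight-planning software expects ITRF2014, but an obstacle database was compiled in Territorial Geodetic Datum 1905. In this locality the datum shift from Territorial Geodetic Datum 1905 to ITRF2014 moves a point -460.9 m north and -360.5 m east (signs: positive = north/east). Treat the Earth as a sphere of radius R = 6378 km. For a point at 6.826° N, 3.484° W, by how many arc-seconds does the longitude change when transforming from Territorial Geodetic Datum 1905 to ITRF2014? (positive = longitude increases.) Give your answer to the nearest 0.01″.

At latitude 6.826°, cos φ = 0.992912.
One radian of longitude at latitude φ spans R cos φ, so Δλ = ΔE / (R cos φ) = -360.5 / (6378000 × 0.992912) = -5.6926e-05 rad = -11.742″.

Δλ = -11.74″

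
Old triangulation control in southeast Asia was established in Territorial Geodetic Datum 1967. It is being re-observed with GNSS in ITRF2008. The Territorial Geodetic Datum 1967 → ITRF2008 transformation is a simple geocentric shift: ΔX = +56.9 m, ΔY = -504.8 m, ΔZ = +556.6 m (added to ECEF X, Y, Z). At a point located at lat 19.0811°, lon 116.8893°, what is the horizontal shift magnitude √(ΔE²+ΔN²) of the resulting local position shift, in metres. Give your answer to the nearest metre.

At φ = 19.0811°, λ = 116.8893°: sin φ = 0.326906, cos φ = 0.945057, sin λ = 0.891882, cos λ = -0.452268.
ΔE = −sin λ·ΔX + cos λ·ΔY = −(0.891882)·(56.9) + (-0.452268)·(-504.8) = 177.56 m.
ΔN = −sin φ cos λ·ΔX − sin φ sin λ·ΔY + cos φ·ΔZ = −(0.326906)(-0.452268)(56.9) − (0.326906)(0.891882)(-504.8) + (0.945057)(556.6) = 681.61 m.
Horizontal magnitude = √(ΔE² + ΔN²) = √(177.56² + 681.61²) = 704.36 m.

704 m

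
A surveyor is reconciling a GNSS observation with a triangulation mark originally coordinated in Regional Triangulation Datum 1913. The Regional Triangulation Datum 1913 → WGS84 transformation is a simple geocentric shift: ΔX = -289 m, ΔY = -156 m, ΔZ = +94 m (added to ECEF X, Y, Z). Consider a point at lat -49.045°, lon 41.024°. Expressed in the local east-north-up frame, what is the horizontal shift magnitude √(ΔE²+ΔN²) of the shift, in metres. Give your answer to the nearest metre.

194 m

At φ = -49.045°, λ = 41.024°: sin φ = -0.755225, cos φ = 0.655466, sin λ = 0.656375, cos λ = 0.754435.
ΔE = −sin λ·ΔX + cos λ·ΔY = −(0.656375)·(-289) + (0.754435)·(-156) = 72.00 m.
ΔN = −sin φ cos λ·ΔX − sin φ sin λ·ΔY + cos φ·ΔZ = −(-0.755225)(0.754435)(-289) − (-0.755225)(0.656375)(-156) + (0.655466)(94) = -180.38 m.
Horizontal magnitude = √(ΔE² + ΔN²) = √(72.00² + (-180.38)²) = 194.22 m.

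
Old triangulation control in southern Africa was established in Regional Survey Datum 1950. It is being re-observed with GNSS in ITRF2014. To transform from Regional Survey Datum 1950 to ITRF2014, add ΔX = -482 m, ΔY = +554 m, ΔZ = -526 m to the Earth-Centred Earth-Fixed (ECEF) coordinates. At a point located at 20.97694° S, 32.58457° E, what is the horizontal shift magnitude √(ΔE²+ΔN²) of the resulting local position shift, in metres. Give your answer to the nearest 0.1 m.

At φ = -20.97694°, λ = 32.58457°: sin φ = -0.357992, cos φ = 0.933725, sin λ = 0.538544, cos λ = 0.842597.
ΔE = −sin λ·ΔX + cos λ·ΔY = −(0.538544)·(-482) + (0.842597)·(554) = 726.38 m.
ΔN = −sin φ cos λ·ΔX − sin φ sin λ·ΔY + cos φ·ΔZ = −(-0.357992)(0.842597)(-482) − (-0.357992)(0.538544)(554) + (0.933725)(-526) = -529.72 m.
Horizontal magnitude = √(ΔE² + ΔN²) = √(726.38² + (-529.72)²) = 899.02 m.

899.0 m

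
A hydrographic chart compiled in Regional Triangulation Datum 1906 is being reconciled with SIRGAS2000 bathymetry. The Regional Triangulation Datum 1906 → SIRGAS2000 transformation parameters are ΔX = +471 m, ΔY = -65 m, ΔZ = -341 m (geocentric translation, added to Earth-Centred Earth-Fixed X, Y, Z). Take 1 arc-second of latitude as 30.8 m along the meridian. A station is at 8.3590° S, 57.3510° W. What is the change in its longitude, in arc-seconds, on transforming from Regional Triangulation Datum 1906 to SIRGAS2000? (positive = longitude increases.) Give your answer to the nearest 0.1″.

sin φ = -0.145375, cos φ = 0.989377, sin λ = -0.841991, cos λ = 0.539491.
East component: ΔE = −sin λ·ΔX + cos λ·ΔY = −(-0.841991)(471) + (0.539491)(-65) = 361.51 m.
1° of latitude spans 3600 × 30.80 = 110880 m; at latitude φ, 1° of longitude spans that × cos φ = 109702.1 m, so Δλ = 361.51 / 109702.1 × 3600 = 11.863″.

Δλ = 11.9″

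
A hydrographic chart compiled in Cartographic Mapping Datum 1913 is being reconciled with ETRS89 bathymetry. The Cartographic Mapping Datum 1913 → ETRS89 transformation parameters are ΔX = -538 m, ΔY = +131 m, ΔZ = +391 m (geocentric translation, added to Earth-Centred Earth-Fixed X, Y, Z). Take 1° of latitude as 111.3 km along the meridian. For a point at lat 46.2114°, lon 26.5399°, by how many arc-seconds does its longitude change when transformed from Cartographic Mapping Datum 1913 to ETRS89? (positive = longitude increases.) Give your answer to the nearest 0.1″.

sin φ = 0.721898, cos φ = 0.692000, sin λ = 0.446821, cos λ = 0.894623.
East component: ΔE = −sin λ·ΔX + cos λ·ΔY = −(0.446821)(-538) + (0.894623)(131) = 357.59 m.
1° of latitude spans 111300 m; at latitude φ, 1° of longitude spans that × cos φ = 77019.6 m, so Δλ = 357.59 / 77019.6 × 3600 = 16.714″.

Δλ = 16.7″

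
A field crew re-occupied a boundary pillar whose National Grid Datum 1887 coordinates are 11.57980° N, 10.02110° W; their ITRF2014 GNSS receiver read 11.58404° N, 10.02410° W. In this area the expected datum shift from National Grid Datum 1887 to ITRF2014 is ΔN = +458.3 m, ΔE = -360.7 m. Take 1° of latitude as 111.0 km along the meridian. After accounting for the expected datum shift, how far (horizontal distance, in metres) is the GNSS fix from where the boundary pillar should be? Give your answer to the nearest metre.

37 m

Observed coordinate differences: Δφ = +0.00424°, Δλ = -0.00300°.
Converting to metres (1° lat = 111000 m, cos φ = 0.979646): observed ΔN = 470.6 m, observed ΔE = -326.2 m.
Subtracting the expected shift leaves a residual of 470.6 − (458.3) = 12.3 m north and -326.2 − (-360.7) = 34.5 m east.
Residual distance = √(12.3² + 34.5²) = 36.6 m.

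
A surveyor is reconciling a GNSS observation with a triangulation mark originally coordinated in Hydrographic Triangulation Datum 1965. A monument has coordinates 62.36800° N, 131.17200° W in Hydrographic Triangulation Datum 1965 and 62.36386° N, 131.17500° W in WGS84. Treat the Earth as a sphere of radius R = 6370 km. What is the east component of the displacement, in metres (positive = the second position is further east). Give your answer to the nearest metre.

Δφ = 62.36386° − 62.36800° = -0.00414°; Δλ = -131.17500° − -131.17200° = -0.00300°.
1° along a meridian = πR/180 = 111177 m.
ΔN = Δφ × 111177 = -460.3 m; ΔE = Δλ × 111177 × cos(62.36800°) = -0.00300 × 111177 × 0.463791 = -154.7 m.

ΔE = -155 m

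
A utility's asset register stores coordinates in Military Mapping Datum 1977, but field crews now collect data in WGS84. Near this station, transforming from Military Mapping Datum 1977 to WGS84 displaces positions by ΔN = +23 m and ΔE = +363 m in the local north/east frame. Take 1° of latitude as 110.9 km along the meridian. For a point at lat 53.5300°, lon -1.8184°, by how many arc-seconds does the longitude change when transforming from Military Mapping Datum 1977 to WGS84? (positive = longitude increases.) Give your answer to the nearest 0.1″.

At latitude 53.5300°, cos φ = 0.594402.
1° of longitude at this latitude = 110.9 × cos φ = 65.92 km, so Δλ = 363.0 / 65919.2 = 0.0055067° = 19.824″.

Δλ = 19.8″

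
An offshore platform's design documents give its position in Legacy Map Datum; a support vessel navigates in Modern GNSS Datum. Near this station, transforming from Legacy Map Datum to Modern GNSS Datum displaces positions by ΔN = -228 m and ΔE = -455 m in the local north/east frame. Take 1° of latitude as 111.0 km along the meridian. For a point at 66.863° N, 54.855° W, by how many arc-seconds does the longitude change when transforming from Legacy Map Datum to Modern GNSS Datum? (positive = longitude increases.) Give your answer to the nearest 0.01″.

Δλ = -37.56″

At latitude 66.863°, cos φ = 0.392931.
1° of longitude at this latitude = 111.0 × cos φ = 43.62 km, so Δλ = -455.0 / 43615.3 = -0.0104321° = -37.556″.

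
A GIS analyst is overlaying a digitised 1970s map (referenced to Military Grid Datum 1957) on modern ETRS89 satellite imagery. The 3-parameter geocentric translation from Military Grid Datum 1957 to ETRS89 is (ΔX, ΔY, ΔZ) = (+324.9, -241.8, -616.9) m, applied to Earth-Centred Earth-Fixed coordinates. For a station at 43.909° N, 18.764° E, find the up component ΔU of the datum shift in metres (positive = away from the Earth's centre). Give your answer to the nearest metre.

ΔU = -262 m

The local up (radial) axis is (cos φ cos λ, cos φ sin λ, sin φ), giving ΔU = 221.631 − 56.036 − 427.829 = -262.23 m.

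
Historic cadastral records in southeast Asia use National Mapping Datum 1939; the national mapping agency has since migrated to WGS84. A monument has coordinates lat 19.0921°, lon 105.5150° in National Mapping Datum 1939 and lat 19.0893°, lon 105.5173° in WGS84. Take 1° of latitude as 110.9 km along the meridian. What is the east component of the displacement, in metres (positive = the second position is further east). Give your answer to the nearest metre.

Δφ = 19.0893° − 19.0921° = -0.0028°; Δλ = 105.5173° − 105.5150° = +0.0023°.
ΔN = Δφ × 110900 = -310.5 m; ΔE = Δλ × 110900 × cos(19.0921°) = +0.0023 × 110900 × 0.944994 = 241.0 m.

ΔE = 241 m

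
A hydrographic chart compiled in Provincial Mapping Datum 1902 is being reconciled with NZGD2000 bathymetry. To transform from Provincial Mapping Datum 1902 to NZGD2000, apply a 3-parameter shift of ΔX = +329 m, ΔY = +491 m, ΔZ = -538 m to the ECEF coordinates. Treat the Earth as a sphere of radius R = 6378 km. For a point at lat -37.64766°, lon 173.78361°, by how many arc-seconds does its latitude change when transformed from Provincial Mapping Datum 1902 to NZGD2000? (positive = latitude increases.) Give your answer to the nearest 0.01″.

sin φ = -0.610804, cos φ = 0.791782, sin λ = 0.108284, cos λ = -0.994120.
North component: ΔN = −sin φ cos λ·ΔX − sin φ sin λ·ΔY + cos φ·ΔZ = −(-0.610804)(-0.994120)(329) − (-0.610804)(0.108284)(491) + (0.791782)(-538) = -593.28 m.
1° of latitude spans πR/180 = 111317 m, so Δφ = -593.28 / 111317 × 3600 = -19.187″.

Δφ = -19.19″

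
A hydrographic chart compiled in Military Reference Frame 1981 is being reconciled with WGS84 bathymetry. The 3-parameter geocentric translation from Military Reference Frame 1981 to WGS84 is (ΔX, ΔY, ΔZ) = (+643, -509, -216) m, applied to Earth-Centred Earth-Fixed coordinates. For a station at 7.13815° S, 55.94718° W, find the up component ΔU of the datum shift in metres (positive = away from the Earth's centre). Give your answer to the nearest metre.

ΔU = 803 m

The local up (radial) axis is (cos φ cos λ, cos φ sin λ, sin φ), giving ΔU = 357.262 + 418.449 + 26.841 = 802.55 m.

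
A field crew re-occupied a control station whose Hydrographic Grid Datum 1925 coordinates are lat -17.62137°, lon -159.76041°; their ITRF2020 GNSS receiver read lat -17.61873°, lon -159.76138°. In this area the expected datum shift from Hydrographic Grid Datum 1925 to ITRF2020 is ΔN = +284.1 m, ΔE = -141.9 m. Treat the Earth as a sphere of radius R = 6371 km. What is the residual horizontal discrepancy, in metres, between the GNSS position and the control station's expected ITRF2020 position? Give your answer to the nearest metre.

40 m

Observed coordinate differences: Δφ = +0.00264°, Δλ = -0.00097°.
Converting to metres (1° lat = 111195 m, cos φ = 0.953078): observed ΔN = 293.6 m, observed ΔE = -102.8 m.
Subtracting the expected shift leaves a residual of 293.6 − (284.1) = 9.5 m north and -102.8 − (-141.9) = 39.1 m east.
Residual distance = √(9.5² + 39.1²) = 40.2 m.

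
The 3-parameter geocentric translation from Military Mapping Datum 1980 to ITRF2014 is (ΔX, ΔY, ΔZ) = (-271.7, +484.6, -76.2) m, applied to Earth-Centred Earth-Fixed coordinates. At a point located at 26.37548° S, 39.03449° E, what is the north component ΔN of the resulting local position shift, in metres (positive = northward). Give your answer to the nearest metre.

ΔN = -26 m

At φ = -26.37548°, λ = 39.03449°: sin φ = -0.444252, cos φ = 0.895902, sin λ = 0.629788, cos λ = 0.776767.
ΔN = −sin φ cos λ·ΔX − sin φ sin λ·ΔY + cos φ·ΔZ = −(-0.444252)(0.776767)(-271.7) − (-0.444252)(0.629788)(484.6) + (0.895902)(-76.2) = -26.44 m.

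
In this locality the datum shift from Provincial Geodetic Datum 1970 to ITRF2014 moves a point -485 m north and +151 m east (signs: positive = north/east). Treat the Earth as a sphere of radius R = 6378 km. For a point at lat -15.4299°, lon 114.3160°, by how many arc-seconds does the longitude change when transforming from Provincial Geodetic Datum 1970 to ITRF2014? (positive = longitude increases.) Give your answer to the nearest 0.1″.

At latitude -15.4299°, cos φ = 0.963957.
One radian of longitude at latitude φ spans R cos φ, so Δλ = ΔE / (R cos φ) = 151.0 / (6378000 × 0.963957) = 2.4560e-05 rad = 5.066″.

Δλ = 5.1″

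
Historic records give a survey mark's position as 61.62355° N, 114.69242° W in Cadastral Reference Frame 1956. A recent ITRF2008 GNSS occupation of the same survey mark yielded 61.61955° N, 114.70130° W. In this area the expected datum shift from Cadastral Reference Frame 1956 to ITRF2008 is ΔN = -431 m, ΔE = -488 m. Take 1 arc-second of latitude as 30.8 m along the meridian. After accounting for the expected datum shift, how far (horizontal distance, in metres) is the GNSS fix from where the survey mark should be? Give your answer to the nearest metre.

24 m

Observed coordinate differences: Δφ = -0.00400°, Δλ = -0.00888°.
Converting to metres (1° lat = 110880 m, cos φ = 0.475263): observed ΔN = -443.5 m, observed ΔE = -468.0 m.
Subtracting the expected shift leaves a residual of -443.5 − (-431) = -12.5 m north and -468.0 − (-488) = 20.0 m east.
Residual distance = √((-12.5)² + 20.0²) = 23.6 m.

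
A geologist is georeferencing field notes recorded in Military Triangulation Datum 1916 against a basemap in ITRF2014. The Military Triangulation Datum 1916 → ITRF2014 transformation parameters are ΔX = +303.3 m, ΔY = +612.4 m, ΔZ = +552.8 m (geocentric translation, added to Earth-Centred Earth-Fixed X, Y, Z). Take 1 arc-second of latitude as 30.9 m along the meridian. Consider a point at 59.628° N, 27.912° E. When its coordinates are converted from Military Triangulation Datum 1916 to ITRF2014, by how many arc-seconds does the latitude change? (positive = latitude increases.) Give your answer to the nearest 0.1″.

Δφ = -6.4″

sin φ = 0.862761, cos φ = 0.505612, sin λ = 0.468115, cos λ = 0.883668.
North component: ΔN = −sin φ cos λ·ΔX − sin φ sin λ·ΔY + cos φ·ΔZ = −(0.862761)(0.883668)(303.3) − (0.862761)(0.468115)(612.4) + (0.505612)(552.8) = -199.06 m.
1° of latitude spans 3600 × 30.90 = 111240 m, so Δφ = -199.06 / 111240 × 3600 = -6.442″.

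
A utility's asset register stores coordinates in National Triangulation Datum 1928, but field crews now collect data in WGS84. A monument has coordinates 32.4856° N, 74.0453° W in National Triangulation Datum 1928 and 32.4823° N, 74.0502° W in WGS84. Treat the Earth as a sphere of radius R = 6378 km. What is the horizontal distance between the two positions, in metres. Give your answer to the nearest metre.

Δφ = 32.4823° − 32.4856° = -0.0033°; Δλ = -74.0502° − -74.0453° = -0.0049°.
1° along a meridian = πR/180 = 111317 m.
ΔN = Δφ × 111317 = -367.3 m; ΔE = Δλ × 111317 × cos(32.4856°) = -0.0049 × 111317 × 0.843526 = -460.1 m.
Distance = √(ΔE² + ΔN²) = √((-460.1)² + (-367.3)²) = 588.8 m.

589 m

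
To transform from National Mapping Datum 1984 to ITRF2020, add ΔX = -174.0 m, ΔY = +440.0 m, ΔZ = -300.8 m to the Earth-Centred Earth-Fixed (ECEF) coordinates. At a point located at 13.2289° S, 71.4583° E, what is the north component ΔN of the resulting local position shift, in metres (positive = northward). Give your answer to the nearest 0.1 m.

At φ = -13.2289°, λ = 71.4583°: sin φ = -0.228842, cos φ = 0.973464, sin λ = 0.948092, cos λ = 0.317995.
ΔN = −sin φ cos λ·ΔX − sin φ sin λ·ΔY + cos φ·ΔZ = −(-0.228842)(0.317995)(-174.0) − (-0.228842)(0.948092)(440.0) + (0.973464)(-300.8) = -210.02 m.

ΔN = -210.0 m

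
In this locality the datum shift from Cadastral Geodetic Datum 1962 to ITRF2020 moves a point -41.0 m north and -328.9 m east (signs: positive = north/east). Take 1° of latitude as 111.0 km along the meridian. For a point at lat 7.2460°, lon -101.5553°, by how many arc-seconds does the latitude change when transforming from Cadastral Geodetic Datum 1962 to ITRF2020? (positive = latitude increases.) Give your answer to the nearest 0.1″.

1° of latitude = 111.0 km, so Δφ = -41.0 / 111000 = -0.0003694° = -1.330″.

Δφ = -1.3″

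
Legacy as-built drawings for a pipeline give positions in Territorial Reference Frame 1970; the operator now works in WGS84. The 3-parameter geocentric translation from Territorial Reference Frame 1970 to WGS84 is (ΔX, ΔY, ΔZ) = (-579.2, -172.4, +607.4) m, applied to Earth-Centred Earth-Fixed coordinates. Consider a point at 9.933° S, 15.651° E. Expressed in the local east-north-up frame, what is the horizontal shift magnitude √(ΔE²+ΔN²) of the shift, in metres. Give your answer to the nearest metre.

494 m

At φ = -9.933°, λ = 15.651°: sin φ = -0.172496, cos φ = 0.985010, sin λ = 0.269777, cos λ = 0.962923.
ΔE = −sin λ·ΔX + cos λ·ΔY = −(0.269777)·(-579.2) + (0.962923)·(-172.4) = -9.75 m.
ΔN = −sin φ cos λ·ΔX − sin φ sin λ·ΔY + cos φ·ΔZ = −(-0.172496)(0.962923)(-579.2) − (-0.172496)(0.269777)(-172.4) + (0.985010)(607.4) = 494.07 m.
Horizontal magnitude = √(ΔE² + ΔN²) = √((-9.75)² + 494.07²) = 494.16 m.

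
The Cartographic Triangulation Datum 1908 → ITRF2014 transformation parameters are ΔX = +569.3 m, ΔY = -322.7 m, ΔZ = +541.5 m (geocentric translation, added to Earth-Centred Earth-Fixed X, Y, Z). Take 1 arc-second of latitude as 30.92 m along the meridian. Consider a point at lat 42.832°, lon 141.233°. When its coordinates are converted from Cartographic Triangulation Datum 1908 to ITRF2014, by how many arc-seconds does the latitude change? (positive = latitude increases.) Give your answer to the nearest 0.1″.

sin φ = 0.679851, cos φ = 0.733350, sin λ = 0.626155, cos λ = -0.779699.
North component: ΔN = −sin φ cos λ·ΔX − sin φ sin λ·ΔY + cos φ·ΔZ = −(0.679851)(-0.779699)(569.3) − (0.679851)(0.626155)(-322.7) + (0.733350)(541.5) = 836.25 m.
1° of latitude spans 3600 × 30.92 = 111312 m, so Δφ = 836.25 / 111312 × 3600 = 27.046″.

Δφ = 27.0″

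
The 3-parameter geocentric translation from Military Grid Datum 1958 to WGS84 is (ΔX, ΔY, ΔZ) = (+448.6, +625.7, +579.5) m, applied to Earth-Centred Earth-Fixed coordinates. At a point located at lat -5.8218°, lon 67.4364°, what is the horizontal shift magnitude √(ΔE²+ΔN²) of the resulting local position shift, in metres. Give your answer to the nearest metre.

At φ = -5.8218°, λ = 67.4364°: sin φ = -0.101435, cos φ = 0.994842, sin λ = 0.923454, cos λ = 0.383709.
ΔE = −sin λ·ΔX + cos λ·ΔY = −(0.923454)·(448.6) + (0.383709)·(625.7) = -174.17 m.
ΔN = −sin φ cos λ·ΔX − sin φ sin λ·ΔY + cos φ·ΔZ = −(-0.101435)(0.383709)(448.6) − (-0.101435)(0.923454)(625.7) + (0.994842)(579.5) = 652.58 m.
Horizontal magnitude = √(ΔE² + ΔN²) = √((-174.17)² + 652.58²) = 675.42 m.

675 m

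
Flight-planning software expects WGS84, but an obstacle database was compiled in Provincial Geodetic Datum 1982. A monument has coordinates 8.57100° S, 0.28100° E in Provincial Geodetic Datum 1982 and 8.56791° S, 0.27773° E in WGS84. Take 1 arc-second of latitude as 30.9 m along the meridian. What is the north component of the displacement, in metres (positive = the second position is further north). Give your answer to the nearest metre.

Δφ = -8.56791° − -8.57100° = +0.00309°; Δλ = 0.27773° − 0.28100° = -0.00327°.
1° of latitude = 3600 × 30.90 = 111240 m.
ΔN = Δφ × 111240 = 343.7 m; ΔE = Δλ × 111240 × cos(-8.57100°) = -0.00327 × 111240 × 0.988832 = -359.7 m.

ΔN = 344 m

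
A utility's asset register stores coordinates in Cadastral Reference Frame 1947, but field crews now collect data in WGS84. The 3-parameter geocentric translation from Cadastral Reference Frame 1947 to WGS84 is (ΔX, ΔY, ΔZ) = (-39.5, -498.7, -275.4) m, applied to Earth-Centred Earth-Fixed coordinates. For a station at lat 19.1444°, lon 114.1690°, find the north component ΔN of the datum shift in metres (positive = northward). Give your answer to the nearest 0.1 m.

At φ = 19.1444°, λ = 114.1690°: sin φ = 0.327950, cos φ = 0.944695, sin λ = 0.912342, cos λ = -0.409429.
ΔN = −sin φ cos λ·ΔX − sin φ sin λ·ΔY + cos φ·ΔZ = −(0.327950)(-0.409429)(-39.5) − (0.327950)(0.912342)(-498.7) + (0.944695)(-275.4) = -116.26 m.

ΔN = -116.3 m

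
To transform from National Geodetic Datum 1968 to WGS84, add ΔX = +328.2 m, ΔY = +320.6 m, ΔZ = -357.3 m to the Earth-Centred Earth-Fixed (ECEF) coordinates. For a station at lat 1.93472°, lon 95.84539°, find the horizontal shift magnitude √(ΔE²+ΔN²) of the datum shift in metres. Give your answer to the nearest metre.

513 m

At φ = 1.93472°, λ = 95.84539°: sin φ = 0.033761, cos φ = 0.999430, sin λ = 0.994800, cos λ = -0.101844.
ΔE = −sin λ·ΔX + cos λ·ΔY = −(0.994800)·(328.2) + (-0.101844)·(320.6) = -359.14 m.
ΔN = −sin φ cos λ·ΔX − sin φ sin λ·ΔY + cos φ·ΔZ = −(0.033761)(-0.101844)(328.2) − (0.033761)(0.994800)(320.6) + (0.999430)(-357.3) = -366.74 m.
Horizontal magnitude = √(ΔE² + ΔN²) = √((-359.14)² + (-366.74)²) = 513.30 m.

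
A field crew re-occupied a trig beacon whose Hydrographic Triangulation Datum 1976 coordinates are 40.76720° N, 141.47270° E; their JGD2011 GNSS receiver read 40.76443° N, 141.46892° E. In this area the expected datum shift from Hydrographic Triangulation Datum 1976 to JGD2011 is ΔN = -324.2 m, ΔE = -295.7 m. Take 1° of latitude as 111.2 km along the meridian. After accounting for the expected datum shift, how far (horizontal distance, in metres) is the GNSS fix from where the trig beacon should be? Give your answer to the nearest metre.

28 m

Observed coordinate differences: Δφ = -0.00277°, Δλ = -0.00378°.
Converting to metres (1° lat = 111200 m, cos φ = 0.757369): observed ΔN = -308.0 m, observed ΔE = -318.3 m.
Subtracting the expected shift leaves a residual of -308.0 − (-324.2) = 16.2 m north and -318.3 − (-295.7) = -22.6 m east.
Residual distance = √(16.2² + (-22.6)²) = 27.8 m.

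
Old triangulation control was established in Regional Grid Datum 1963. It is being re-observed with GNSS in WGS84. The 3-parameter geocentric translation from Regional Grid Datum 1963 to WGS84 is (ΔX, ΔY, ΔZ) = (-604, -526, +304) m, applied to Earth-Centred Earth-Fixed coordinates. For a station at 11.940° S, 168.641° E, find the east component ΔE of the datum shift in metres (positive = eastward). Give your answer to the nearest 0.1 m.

The local east axis at (φ, λ) is (−sin λ, cos λ, 0), so ΔE = −sin(168.641°)·(-604) + cos(168.641°)·(-526) = 634.66 m.

ΔE = 634.7 m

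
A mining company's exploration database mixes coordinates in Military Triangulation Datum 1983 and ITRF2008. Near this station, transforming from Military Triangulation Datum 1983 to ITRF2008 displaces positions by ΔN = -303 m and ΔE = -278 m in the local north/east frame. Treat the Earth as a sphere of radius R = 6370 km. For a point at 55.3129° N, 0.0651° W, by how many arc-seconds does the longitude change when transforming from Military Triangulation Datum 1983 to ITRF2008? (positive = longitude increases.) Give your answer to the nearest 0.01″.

At latitude 55.3129°, cos φ = 0.569094.
One radian of longitude at latitude φ spans R cos φ, so Δλ = ΔE / (R cos φ) = -278.0 / (6370000 × 0.569094) = -7.6687e-05 rad = -15.818″.

Δλ = -15.82″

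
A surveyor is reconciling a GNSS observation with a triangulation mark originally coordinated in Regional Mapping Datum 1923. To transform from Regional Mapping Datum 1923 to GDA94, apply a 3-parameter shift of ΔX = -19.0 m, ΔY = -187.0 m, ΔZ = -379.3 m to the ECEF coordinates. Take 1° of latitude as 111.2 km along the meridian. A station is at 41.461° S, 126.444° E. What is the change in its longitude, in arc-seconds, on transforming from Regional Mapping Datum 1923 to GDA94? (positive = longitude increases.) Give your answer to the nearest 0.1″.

sin φ = -0.662110, cos φ = 0.749407, sin λ = 0.804438, cos λ = -0.594037.
East component: ΔE = −sin λ·ΔX + cos λ·ΔY = −(0.804438)(-19.0) + (-0.594037)(-187.0) = 126.37 m.
1° of latitude spans 111200 m; at latitude φ, 1° of longitude spans that × cos φ = 83334.0 m, so Δλ = 126.37 / 83334.0 × 3600 = 5.459″.

Δλ = 5.5″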